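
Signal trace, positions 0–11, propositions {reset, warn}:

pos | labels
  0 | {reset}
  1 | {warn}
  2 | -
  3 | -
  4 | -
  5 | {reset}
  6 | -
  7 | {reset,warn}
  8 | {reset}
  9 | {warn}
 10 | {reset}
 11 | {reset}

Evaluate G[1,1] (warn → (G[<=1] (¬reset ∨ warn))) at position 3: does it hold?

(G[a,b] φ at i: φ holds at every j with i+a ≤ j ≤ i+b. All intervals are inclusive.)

Check (warn → (G[<=1] (¬reset ∨ warn))) at every j in [4,4]:
  j=4: antecedent false → ✓
All positions satisfy it → formula holds.

Holds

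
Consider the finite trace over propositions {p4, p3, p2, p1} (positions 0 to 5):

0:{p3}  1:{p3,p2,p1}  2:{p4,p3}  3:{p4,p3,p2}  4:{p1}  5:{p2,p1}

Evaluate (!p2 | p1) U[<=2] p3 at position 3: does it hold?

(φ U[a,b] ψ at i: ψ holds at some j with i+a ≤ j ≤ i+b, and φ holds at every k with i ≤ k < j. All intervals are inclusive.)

Need some j in [3,5] with p3, and (!p2 | p1) at every k in [3,j-1].
  j=3: p3 holds; no prefix to check → satisfied.

Yes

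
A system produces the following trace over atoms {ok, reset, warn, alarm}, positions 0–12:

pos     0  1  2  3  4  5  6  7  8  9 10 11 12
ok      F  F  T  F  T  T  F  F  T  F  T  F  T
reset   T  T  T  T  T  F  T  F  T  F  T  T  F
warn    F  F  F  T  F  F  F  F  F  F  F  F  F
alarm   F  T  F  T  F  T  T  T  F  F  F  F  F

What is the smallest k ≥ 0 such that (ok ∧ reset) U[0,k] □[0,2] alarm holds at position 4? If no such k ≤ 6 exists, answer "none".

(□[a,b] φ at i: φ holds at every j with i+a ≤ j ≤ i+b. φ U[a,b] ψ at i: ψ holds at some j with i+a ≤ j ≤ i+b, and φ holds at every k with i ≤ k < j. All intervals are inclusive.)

Need earliest j ≥ 4 with □[0,2] alarm, and (ok ∧ reset) at every k in [4,j-1].
  j=4: rhs fails.
  j=5: rhs holds; lhs holds on [4,4]. k = 1.

1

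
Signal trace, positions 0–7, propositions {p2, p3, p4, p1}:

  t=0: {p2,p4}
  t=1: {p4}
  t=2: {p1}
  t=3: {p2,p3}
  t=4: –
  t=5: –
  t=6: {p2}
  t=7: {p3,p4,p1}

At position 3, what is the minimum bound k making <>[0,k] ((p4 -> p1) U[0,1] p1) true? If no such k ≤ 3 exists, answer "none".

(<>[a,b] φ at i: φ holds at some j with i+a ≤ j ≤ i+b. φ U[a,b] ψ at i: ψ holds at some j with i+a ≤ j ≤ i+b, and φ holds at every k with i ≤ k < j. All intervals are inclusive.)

3

Scan j = 3,4,… for ((p4 -> p1) U[0,1] p1):
  j=3: fails
  j=4: fails
  j=5: fails
  j=6: holds
First hit at j=6, so smallest k = 6-3 = 3.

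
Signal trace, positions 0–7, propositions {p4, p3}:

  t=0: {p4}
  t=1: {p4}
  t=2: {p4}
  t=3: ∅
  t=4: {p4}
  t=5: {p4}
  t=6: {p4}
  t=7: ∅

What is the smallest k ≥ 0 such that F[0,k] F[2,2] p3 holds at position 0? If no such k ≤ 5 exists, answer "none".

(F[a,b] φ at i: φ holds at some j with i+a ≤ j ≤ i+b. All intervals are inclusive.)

none

Scan j = 0,1,… for F[2,2] p3:
  j=0: fails
  j=1: fails
  j=2: fails
  j=3: fails
  j=4: fails
  j=5: fails
No j in [0,5] satisfies it → none.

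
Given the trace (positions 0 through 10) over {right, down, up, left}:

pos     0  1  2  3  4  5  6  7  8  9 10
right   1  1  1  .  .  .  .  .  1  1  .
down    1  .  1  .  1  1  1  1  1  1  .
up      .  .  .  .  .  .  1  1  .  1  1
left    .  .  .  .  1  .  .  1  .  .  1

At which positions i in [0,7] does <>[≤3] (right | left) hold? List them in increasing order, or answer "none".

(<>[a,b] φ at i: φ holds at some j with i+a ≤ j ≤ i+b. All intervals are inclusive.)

0, 1, 2, 3, 4, 5, 6, 7

Evaluate at each i in [0,7]:
  i=0: ✓ (witness j=0)
  i=1: ✓ (witness j=1)
  i=2: ✓ (witness j=2)
  i=3: ✓ (witness j=4)
  i=4: ✓ (witness j=4)
  i=5: ✓ (witness j=7)
  i=6: ✓ (witness j=7)
  i=7: ✓ (witness j=7)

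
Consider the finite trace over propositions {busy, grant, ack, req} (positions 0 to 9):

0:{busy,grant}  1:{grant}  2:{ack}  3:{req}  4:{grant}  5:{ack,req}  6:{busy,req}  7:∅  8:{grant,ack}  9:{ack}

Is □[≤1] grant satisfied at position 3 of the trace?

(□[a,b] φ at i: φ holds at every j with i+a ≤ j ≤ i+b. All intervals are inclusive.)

Does not hold

Check grant at every j in [3,4]:
  j=3: false
  j=4: true
Fails at j=3 → formula fails.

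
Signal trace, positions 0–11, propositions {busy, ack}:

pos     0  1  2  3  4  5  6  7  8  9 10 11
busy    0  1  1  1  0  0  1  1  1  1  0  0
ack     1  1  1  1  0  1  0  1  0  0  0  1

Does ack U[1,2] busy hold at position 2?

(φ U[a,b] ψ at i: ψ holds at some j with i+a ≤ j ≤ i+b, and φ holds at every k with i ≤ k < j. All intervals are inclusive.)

Need some j in [3,4] with busy, and ack at every k in [2,j-1].
  j=3: busy holds; ack holds at every k in [2,2] → satisfied.

Holds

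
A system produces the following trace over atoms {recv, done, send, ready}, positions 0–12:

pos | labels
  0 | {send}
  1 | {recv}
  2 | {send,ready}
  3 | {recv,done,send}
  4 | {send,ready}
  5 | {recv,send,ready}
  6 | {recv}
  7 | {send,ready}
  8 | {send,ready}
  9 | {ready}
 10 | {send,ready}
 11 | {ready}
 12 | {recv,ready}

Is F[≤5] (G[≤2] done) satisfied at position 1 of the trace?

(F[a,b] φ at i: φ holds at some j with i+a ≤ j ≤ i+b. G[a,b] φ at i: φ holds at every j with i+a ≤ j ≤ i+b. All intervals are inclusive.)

Check G[≤2] done at each j in [1,6]:
  j=1: fails at 1
  j=2: fails at 2
  j=3: fails at 4
  j=4: fails at 4
  j=5: fails at 5
  j=6: fails at 6
No position in the window satisfies it → formula fails.

Does not hold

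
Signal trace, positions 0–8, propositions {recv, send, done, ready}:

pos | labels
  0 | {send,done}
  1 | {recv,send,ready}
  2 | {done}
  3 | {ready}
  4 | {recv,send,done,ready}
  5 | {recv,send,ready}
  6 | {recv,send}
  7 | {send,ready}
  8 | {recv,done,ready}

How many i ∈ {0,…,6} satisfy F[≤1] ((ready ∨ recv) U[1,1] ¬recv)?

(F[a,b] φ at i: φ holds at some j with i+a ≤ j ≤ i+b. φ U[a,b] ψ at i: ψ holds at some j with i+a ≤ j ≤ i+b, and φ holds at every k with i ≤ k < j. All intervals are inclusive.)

Evaluate at each i in [0,6]:
  i=0: ✓ (witness j=1)
  i=1: ✓ (witness j=1)
  i=2: ✗ (none in [2,3])
  i=3: ✗ (none in [3,4])
  i=4: ✗ (none in [4,5])
  i=5: ✓ (witness j=6)
  i=6: ✓ (witness j=6)
Positions where it holds: {0, 1, 5, 6} → 4.

4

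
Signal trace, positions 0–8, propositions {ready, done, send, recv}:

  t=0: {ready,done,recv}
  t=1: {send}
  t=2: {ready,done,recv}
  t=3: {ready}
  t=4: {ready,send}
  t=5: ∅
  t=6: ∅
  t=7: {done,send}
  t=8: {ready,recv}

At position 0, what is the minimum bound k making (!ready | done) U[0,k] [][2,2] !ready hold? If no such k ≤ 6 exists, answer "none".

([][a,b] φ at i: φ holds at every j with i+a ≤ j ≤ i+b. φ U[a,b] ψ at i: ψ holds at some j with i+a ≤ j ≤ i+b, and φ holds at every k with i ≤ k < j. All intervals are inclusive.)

Need earliest j ≥ 0 with [][2,2] !ready, and (!ready | done) at every k in [0,j-1].
  j=0: rhs fails.
  j=1: rhs fails.
  j=2: rhs fails.
  j=3: rhs holds; lhs holds on [0,2]. k = 3.

3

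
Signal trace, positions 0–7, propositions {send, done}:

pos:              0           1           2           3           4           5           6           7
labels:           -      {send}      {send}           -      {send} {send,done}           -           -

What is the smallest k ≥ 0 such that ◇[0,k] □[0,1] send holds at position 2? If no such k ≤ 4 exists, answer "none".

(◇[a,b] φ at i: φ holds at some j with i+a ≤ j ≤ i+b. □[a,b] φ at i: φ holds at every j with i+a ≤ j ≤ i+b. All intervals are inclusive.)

2

Scan j = 2,3,… for □[0,1] send:
  j=2: fails
  j=3: fails
  j=4: holds
First hit at j=4, so smallest k = 4-2 = 2.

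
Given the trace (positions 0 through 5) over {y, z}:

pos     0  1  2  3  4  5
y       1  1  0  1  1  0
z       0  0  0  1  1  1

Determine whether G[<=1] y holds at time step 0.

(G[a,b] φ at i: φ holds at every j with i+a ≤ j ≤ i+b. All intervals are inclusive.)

Yes

Check y at every j in [0,1]:
  j=0: true
  j=1: true
All positions satisfy it → formula holds.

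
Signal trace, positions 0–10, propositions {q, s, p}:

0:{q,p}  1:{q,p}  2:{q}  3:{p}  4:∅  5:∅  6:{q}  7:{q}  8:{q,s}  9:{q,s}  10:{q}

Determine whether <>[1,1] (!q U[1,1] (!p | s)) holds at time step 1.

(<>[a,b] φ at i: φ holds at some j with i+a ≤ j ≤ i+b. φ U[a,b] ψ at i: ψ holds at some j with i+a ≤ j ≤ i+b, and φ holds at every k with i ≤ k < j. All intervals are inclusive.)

Does not hold

Check (!q U[1,1] (!p | s)) at each j in [2,2]:
  j=2: fails
No position in the window satisfies it → formula fails.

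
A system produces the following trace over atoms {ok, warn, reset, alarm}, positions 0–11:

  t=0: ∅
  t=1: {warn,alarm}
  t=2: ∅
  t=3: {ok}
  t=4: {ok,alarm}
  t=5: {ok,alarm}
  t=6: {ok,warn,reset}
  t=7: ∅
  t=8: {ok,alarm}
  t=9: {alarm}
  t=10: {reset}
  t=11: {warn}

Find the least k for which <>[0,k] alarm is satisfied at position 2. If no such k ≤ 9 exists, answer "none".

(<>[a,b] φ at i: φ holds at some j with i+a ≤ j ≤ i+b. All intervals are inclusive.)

2

Scan j = 2,3,… for alarm:
  j=2: fails
  j=3: fails
  j=4: holds
First hit at j=4, so smallest k = 4-2 = 2.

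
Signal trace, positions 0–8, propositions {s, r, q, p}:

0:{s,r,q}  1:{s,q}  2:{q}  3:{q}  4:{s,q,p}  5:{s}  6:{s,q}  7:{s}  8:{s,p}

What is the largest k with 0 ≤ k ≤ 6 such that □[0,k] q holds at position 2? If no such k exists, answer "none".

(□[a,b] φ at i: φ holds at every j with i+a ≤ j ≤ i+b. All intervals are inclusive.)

q must hold from j=2 onward; find where it first fails.
  j=2: holds
  j=3: holds
  j=4: holds
  j=5: fails
Holds on [2,4], so largest k = 2.

2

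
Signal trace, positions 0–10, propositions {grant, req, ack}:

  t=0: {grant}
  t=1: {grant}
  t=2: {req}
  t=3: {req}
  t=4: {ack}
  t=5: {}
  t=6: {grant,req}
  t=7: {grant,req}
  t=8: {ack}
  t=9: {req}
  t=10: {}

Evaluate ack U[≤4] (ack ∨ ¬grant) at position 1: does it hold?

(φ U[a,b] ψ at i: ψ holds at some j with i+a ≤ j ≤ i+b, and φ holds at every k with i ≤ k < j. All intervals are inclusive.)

Need some j in [1,5] with (ack ∨ ¬grant), and ack at every k in [1,j-1].
  j=1: (ack ∨ ¬grant) false.
  j=2: (ack ∨ ¬grant) holds, but ack fails at k=1 → not this j.
  j=3: (ack ∨ ¬grant) holds, but ack fails at k=1 → not this j.
  j=4: (ack ∨ ¬grant) holds, but ack fails at k=1 → not this j.
  j=5: (ack ∨ ¬grant) holds, but ack fails at k=1 → not this j.
No j in the window works → until fails.

False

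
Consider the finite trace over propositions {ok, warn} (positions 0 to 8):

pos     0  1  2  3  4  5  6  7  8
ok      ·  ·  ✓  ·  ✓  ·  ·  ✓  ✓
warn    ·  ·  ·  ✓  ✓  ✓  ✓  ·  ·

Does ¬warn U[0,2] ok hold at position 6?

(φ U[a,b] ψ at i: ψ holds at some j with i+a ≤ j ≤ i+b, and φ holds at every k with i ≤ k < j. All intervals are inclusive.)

Need some j in [6,8] with ok, and ¬warn at every k in [6,j-1].
  j=6: ok false.
  j=7: ok holds, but ¬warn fails at k=6 → not this j.
  j=8: ok holds, but ¬warn fails at k=6 → not this j.
No j in the window works → until fails.

Does not hold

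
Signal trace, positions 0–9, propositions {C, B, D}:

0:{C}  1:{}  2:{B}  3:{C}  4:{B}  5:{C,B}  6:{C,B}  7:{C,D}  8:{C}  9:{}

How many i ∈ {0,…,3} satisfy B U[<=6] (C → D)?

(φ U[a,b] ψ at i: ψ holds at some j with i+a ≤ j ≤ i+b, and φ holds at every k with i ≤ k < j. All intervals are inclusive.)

Evaluate at each i in [0,3]:
  i=0: ✗ (lhs fails at k=0 before rhs at j=1)
  i=1: ✓ (rhs at j=1)
  i=2: ✓ (rhs at j=2)
  i=3: ✗ (lhs fails at k=3 before rhs at j=4)
Positions where it holds: {1, 2} → 2.

2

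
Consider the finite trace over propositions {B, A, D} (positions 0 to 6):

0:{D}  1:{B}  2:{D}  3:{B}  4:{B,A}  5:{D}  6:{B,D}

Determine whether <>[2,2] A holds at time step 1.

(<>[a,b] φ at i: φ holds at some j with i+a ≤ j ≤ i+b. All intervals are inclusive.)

Check A at each j in [3,3]:
  j=3: false
No position in the window satisfies it → formula fails.

No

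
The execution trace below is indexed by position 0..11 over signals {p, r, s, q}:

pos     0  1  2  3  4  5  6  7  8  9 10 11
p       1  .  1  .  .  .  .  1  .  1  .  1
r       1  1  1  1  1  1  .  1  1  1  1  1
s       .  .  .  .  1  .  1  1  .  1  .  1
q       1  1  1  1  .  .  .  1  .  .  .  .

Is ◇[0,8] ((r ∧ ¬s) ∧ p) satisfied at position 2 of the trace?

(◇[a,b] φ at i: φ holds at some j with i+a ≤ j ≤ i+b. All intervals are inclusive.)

Check ((r ∧ ¬s) ∧ p) at each j in [2,10]:
  j=2: true
  j=3: false
  j=4: false
  j=5: false
  j=6: false
  j=7: false
  j=8: false
  j=9: false
  j=10: false
Found at j=2 → formula holds.

Yes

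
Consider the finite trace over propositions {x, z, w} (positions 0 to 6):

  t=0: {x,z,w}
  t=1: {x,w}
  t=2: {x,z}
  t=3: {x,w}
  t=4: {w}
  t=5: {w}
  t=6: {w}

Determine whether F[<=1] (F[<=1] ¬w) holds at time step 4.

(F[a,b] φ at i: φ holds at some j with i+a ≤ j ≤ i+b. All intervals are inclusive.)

Does not hold

Check F[<=1] ¬w at each j in [4,5]:
  j=4: fails (none in [4,5])
  j=5: fails (none in [5,6])
No position in the window satisfies it → formula fails.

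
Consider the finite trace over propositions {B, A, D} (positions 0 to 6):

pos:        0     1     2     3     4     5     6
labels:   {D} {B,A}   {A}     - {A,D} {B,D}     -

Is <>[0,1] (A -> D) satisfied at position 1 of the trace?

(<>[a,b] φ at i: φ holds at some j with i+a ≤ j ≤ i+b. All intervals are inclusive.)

Check (A -> D) at each j in [1,2]:
  j=1: false
  j=2: false
No position in the window satisfies it → formula fails.

No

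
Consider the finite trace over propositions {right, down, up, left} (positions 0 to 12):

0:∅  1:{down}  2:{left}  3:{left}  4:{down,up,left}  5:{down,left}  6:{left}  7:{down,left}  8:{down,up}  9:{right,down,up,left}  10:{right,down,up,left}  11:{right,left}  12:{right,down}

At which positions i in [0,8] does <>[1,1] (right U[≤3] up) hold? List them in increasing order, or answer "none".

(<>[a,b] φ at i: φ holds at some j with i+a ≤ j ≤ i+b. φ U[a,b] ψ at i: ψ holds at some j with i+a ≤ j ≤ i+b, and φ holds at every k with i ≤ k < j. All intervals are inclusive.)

Evaluate at each i in [0,8]:
  i=0: ✗ (none in [1,1])
  i=1: ✗ (none in [2,2])
  i=2: ✗ (none in [3,3])
  i=3: ✓ (witness j=4)
  i=4: ✗ (none in [5,5])
  i=5: ✗ (none in [6,6])
  i=6: ✗ (none in [7,7])
  i=7: ✓ (witness j=8)
  i=8: ✓ (witness j=9)

3, 7, 8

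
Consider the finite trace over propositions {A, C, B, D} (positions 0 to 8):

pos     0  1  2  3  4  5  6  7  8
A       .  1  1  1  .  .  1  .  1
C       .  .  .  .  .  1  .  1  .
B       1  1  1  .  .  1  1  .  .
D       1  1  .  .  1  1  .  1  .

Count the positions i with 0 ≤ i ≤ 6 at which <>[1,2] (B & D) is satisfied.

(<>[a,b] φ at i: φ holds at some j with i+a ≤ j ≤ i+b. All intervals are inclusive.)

3

Evaluate at each i in [0,6]:
  i=0: ✓ (witness j=1)
  i=1: ✗ (none in [2,3])
  i=2: ✗ (none in [3,4])
  i=3: ✓ (witness j=5)
  i=4: ✓ (witness j=5)
  i=5: ✗ (none in [6,7])
  i=6: ✗ (none in [7,8])
Positions where it holds: {0, 3, 4} → 3.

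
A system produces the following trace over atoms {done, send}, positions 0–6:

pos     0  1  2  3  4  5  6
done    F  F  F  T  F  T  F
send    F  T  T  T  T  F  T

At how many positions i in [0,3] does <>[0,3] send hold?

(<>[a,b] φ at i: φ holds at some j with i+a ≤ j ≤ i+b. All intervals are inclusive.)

4

Evaluate at each i in [0,3]:
  i=0: ✓ (witness j=1)
  i=1: ✓ (witness j=1)
  i=2: ✓ (witness j=2)
  i=3: ✓ (witness j=3)
Positions where it holds: {0, 1, 2, 3} → 4.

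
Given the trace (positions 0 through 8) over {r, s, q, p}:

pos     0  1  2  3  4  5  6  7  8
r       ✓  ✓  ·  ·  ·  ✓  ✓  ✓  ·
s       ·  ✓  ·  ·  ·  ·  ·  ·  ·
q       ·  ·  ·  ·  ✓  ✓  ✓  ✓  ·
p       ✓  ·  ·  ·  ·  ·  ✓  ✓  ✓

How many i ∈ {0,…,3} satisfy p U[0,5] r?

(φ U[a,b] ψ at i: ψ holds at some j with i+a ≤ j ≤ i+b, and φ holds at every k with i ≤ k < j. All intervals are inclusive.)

Evaluate at each i in [0,3]:
  i=0: ✓ (rhs at j=0)
  i=1: ✓ (rhs at j=1)
  i=2: ✗ (lhs fails at k=2 before rhs at j=5)
  i=3: ✗ (lhs fails at k=3 before rhs at j=5)
Positions where it holds: {0, 1} → 2.

2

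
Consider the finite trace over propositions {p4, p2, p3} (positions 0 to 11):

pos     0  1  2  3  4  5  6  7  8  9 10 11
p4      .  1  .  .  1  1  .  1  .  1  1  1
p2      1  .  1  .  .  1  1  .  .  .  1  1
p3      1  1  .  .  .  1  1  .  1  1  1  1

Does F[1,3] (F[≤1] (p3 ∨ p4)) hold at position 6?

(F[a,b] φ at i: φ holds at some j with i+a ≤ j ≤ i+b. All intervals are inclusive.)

Yes

Check F[≤1] (p3 ∨ p4) at each j in [7,9]:
  j=7: holds (witness at 7)
  j=8: holds (witness at 8)
  j=9: holds (witness at 9)
Found at j=7 → formula holds.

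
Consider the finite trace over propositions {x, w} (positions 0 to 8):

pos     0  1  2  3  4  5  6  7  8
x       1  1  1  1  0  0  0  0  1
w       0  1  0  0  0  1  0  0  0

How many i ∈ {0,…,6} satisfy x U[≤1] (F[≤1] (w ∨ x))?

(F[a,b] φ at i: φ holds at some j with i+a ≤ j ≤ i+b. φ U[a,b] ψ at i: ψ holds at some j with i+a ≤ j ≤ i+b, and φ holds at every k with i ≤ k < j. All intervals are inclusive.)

6

Evaluate at each i in [0,6]:
  i=0: ✓ (rhs at j=0)
  i=1: ✓ (rhs at j=1)
  i=2: ✓ (rhs at j=2)
  i=3: ✓ (rhs at j=3)
  i=4: ✓ (rhs at j=4)
  i=5: ✓ (rhs at j=5)
  i=6: ✗ (lhs fails at k=6 before rhs at j=7)
Positions where it holds: {0, 1, 2, 3, 4, 5} → 6.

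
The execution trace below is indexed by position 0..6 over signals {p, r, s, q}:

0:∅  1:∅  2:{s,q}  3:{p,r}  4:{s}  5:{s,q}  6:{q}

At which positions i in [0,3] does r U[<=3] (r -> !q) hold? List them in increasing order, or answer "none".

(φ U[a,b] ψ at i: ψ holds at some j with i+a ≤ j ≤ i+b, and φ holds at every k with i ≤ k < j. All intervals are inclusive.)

0, 1, 2, 3

Evaluate at each i in [0,3]:
  i=0: ✓ (rhs at j=0)
  i=1: ✓ (rhs at j=1)
  i=2: ✓ (rhs at j=2)
  i=3: ✓ (rhs at j=3)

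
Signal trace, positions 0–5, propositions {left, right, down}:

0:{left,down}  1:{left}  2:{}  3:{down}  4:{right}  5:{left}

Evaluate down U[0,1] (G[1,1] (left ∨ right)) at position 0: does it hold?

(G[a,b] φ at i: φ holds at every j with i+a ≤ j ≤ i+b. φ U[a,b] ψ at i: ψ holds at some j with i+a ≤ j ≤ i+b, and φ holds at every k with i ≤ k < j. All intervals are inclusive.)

Holds

Need some j in [0,1] with G[1,1] (left ∨ right), and down at every k in [0,j-1].
  j=0: G[1,1] (left ∨ right) holds; no prefix to check → satisfied.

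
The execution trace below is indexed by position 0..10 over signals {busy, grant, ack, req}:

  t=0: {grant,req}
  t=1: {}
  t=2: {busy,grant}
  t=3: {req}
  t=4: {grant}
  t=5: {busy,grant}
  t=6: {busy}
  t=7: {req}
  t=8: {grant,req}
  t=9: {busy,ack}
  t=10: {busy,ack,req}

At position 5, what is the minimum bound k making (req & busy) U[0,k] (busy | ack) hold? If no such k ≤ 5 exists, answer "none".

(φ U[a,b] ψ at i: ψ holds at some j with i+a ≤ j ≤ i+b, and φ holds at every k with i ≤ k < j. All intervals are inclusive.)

Need earliest j ≥ 5 with (busy | ack), and (req & busy) at every k in [5,j-1].
  j=5: rhs holds (empty prefix). k = 0.

0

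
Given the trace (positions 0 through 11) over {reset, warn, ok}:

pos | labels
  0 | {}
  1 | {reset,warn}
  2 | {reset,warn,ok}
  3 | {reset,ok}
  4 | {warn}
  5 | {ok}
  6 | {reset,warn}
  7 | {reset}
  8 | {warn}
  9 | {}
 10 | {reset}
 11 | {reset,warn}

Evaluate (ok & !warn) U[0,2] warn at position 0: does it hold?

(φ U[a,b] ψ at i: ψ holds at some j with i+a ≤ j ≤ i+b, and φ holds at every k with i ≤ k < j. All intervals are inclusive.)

No

Need some j in [0,2] with warn, and (ok & !warn) at every k in [0,j-1].
  j=0: warn false.
  j=1: warn holds, but (ok & !warn) fails at k=0 → not this j.
  j=2: warn holds, but (ok & !warn) fails at k=0 → not this j.
No j in the window works → until fails.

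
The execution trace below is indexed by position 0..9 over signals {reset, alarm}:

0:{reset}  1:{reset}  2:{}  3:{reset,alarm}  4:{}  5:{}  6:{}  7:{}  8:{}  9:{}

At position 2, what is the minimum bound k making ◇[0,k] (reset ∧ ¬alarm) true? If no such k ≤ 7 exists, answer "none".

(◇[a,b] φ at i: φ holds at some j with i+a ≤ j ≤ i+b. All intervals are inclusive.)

Scan j = 2,3,… for (reset ∧ ¬alarm):
  j=2: fails
  j=3: fails
  j=4: fails
  j=5: fails
  j=6: fails
  j=7: fails
  j=8: fails
  j=9: fails
No j in [2,9] satisfies it → none.

none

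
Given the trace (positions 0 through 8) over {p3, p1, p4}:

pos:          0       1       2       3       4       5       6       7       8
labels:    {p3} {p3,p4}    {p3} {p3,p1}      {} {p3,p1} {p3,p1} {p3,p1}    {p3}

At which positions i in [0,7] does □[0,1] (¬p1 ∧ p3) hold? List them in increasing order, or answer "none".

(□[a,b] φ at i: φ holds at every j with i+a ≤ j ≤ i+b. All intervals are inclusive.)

Evaluate at each i in [0,7]:
  i=0: ✓ (all of [0,1])
  i=1: ✓ (all of [1,2])
  i=2: ✗ (fails at j=3)
  i=3: ✗ (fails at j=3)
  i=4: ✗ (fails at j=4)
  i=5: ✗ (fails at j=5)
  i=6: ✗ (fails at j=6)
  i=7: ✗ (fails at j=7)

0, 1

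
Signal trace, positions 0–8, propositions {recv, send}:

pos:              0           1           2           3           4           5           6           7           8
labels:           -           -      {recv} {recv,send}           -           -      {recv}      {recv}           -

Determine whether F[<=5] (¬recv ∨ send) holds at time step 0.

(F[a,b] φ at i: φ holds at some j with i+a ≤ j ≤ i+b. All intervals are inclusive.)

Holds

Check (¬recv ∨ send) at each j in [0,5]:
  j=0: true
  j=1: true
  j=2: false
  j=3: true
  j=4: true
  j=5: true
Found at j=0 → formula holds.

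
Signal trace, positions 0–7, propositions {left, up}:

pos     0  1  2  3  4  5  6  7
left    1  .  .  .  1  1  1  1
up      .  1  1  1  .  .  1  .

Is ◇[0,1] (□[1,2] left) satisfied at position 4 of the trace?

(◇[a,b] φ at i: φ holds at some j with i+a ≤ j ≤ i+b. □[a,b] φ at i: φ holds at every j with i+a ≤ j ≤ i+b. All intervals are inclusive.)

True

Check □[1,2] left at each j in [4,5]:
  j=4: holds on [5,6]
  j=5: holds on [6,7]
Found at j=4 → formula holds.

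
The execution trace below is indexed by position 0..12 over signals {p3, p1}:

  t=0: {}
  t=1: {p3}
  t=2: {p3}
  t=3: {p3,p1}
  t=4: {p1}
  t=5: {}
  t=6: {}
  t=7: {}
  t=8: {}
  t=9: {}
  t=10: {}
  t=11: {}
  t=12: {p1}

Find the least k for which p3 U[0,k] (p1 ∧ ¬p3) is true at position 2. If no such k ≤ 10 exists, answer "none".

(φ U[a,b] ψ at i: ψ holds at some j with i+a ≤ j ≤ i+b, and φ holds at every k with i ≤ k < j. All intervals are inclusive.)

2

Need earliest j ≥ 2 with (p1 ∧ ¬p3), and p3 at every k in [2,j-1].
  j=2: rhs fails.
  j=3: rhs fails.
  j=4: rhs holds; lhs holds on [2,3]. k = 2.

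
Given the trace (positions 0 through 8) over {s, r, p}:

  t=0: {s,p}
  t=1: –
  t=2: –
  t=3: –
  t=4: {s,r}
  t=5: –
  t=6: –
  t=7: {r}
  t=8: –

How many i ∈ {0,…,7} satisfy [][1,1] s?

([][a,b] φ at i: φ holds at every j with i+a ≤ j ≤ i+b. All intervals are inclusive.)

Evaluate at each i in [0,7]:
  i=0: ✗ (fails at j=1)
  i=1: ✗ (fails at j=2)
  i=2: ✗ (fails at j=3)
  i=3: ✓ (all of [4,4])
  i=4: ✗ (fails at j=5)
  i=5: ✗ (fails at j=6)
  i=6: ✗ (fails at j=7)
  i=7: ✗ (fails at j=8)
Positions where it holds: {3} → 1.

1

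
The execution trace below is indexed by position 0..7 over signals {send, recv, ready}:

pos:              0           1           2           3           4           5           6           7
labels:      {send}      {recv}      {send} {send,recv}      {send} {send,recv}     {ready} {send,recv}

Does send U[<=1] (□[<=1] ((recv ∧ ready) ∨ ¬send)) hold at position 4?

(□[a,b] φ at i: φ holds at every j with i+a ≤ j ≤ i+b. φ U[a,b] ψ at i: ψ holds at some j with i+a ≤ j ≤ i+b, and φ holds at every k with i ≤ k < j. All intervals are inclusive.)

No

Need some j in [4,5] with □[<=1] ((recv ∧ ready) ∨ ¬send), and send at every k in [4,j-1].
  j=4: □[<=1] ((recv ∧ ready) ∨ ¬send) — fails at 4.
  j=5: □[<=1] ((recv ∧ ready) ∨ ¬send) — fails at 5.
No j in the window works → until fails.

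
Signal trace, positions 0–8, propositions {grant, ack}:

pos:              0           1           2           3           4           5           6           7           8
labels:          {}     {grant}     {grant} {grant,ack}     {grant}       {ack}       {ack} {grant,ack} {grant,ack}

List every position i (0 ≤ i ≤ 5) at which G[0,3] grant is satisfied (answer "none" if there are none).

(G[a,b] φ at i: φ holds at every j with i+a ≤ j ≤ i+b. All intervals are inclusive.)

1

Evaluate at each i in [0,5]:
  i=0: ✗ (fails at j=0)
  i=1: ✓ (all of [1,4])
  i=2: ✗ (fails at j=5)
  i=3: ✗ (fails at j=5)
  i=4: ✗ (fails at j=5)
  i=5: ✗ (fails at j=5)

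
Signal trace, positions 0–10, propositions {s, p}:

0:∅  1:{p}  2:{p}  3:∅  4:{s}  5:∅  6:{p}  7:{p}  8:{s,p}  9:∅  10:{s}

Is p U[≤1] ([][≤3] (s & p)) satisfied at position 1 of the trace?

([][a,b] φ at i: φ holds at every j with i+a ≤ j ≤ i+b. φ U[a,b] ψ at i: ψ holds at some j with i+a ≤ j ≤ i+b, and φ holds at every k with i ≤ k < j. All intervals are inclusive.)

Need some j in [1,2] with [][≤3] (s & p), and p at every k in [1,j-1].
  j=1: [][≤3] (s & p) — fails at 1.
  j=2: [][≤3] (s & p) — fails at 2.
No j in the window works → until fails.

No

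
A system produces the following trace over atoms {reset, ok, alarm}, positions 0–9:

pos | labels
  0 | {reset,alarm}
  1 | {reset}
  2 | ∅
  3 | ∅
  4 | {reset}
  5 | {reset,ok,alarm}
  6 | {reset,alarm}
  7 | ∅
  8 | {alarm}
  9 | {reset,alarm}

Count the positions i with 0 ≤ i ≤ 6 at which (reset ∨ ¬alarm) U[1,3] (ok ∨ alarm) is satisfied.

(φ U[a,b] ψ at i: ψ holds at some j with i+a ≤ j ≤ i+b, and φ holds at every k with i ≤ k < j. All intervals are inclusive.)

5

Evaluate at each i in [0,6]:
  i=0: ✗ (no rhs in [1,3])
  i=1: ✗ (no rhs in [2,4])
  i=2: ✓ (rhs at j=5; lhs holds on [2,4])
  i=3: ✓ (rhs at j=5; lhs holds on [3,4])
  i=4: ✓ (rhs at j=5; lhs holds on [4,4])
  i=5: ✓ (rhs at j=6; lhs holds on [5,5])
  i=6: ✓ (rhs at j=8; lhs holds on [6,7])
Positions where it holds: {2, 3, 4, 5, 6} → 5.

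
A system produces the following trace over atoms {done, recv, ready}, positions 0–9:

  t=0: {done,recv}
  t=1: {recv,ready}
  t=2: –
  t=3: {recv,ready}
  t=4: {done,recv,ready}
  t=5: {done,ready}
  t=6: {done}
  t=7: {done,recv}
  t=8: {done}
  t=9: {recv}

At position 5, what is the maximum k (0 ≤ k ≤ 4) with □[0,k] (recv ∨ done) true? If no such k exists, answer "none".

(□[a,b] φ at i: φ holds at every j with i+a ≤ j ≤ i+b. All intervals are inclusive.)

(recv ∨ done) must hold from j=5 onward; find where it first fails.
  j=5: holds
  j=6: holds
  j=7: holds
  j=8: holds
  j=9: holds
Holds through j=9; largest k = 4.

4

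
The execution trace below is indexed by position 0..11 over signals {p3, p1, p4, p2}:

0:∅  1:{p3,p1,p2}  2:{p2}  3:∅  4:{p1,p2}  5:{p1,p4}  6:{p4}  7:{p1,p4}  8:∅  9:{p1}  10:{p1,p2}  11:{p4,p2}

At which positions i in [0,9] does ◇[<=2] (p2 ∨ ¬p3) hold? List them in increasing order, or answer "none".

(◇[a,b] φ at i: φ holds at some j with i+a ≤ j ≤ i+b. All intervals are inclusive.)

Evaluate at each i in [0,9]:
  i=0: ✓ (witness j=0)
  i=1: ✓ (witness j=1)
  i=2: ✓ (witness j=2)
  i=3: ✓ (witness j=3)
  i=4: ✓ (witness j=4)
  i=5: ✓ (witness j=5)
  i=6: ✓ (witness j=6)
  i=7: ✓ (witness j=7)
  i=8: ✓ (witness j=8)
  i=9: ✓ (witness j=9)

0, 1, 2, 3, 4, 5, 6, 7, 8, 9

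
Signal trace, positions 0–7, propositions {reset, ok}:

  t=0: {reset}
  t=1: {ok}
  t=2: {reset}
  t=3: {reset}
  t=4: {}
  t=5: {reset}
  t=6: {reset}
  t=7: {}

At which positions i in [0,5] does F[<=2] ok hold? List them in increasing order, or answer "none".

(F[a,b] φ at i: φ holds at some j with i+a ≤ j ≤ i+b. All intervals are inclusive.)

0, 1

Evaluate at each i in [0,5]:
  i=0: ✓ (witness j=1)
  i=1: ✓ (witness j=1)
  i=2: ✗ (none in [2,4])
  i=3: ✗ (none in [3,5])
  i=4: ✗ (none in [4,6])
  i=5: ✗ (none in [5,7])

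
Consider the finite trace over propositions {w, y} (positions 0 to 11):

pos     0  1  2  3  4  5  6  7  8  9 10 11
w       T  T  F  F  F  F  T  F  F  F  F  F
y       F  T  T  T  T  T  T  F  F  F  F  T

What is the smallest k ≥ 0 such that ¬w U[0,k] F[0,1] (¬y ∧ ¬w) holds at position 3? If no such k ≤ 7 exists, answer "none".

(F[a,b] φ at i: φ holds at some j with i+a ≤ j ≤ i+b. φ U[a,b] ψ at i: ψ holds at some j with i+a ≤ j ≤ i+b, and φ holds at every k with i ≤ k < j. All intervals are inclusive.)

3

Need earliest j ≥ 3 with F[0,1] (¬y ∧ ¬w), and ¬w at every k in [3,j-1].
  j=3: rhs fails.
  j=4: rhs fails.
  j=5: rhs fails.
  j=6: rhs holds; lhs holds on [3,5]. k = 3.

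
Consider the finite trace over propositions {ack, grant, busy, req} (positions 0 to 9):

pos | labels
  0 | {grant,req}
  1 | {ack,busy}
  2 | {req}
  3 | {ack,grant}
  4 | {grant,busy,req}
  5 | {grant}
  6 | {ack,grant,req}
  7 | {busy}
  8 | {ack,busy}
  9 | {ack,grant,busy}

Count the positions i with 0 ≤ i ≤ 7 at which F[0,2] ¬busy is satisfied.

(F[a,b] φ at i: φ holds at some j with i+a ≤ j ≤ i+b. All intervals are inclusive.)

Evaluate at each i in [0,7]:
  i=0: ✓ (witness j=0)
  i=1: ✓ (witness j=2)
  i=2: ✓ (witness j=2)
  i=3: ✓ (witness j=3)
  i=4: ✓ (witness j=5)
  i=5: ✓ (witness j=5)
  i=6: ✓ (witness j=6)
  i=7: ✗ (none in [7,9])
Positions where it holds: {0, 1, 2, 3, 4, 5, 6} → 7.

7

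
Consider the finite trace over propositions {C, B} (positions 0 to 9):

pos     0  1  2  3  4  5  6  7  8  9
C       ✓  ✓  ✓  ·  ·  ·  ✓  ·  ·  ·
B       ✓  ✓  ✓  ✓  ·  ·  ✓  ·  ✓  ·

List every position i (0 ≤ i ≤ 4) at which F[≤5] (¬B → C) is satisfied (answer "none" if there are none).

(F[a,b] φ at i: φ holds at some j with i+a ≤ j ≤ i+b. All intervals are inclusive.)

0, 1, 2, 3, 4

Evaluate at each i in [0,4]:
  i=0: ✓ (witness j=0)
  i=1: ✓ (witness j=1)
  i=2: ✓ (witness j=2)
  i=3: ✓ (witness j=3)
  i=4: ✓ (witness j=6)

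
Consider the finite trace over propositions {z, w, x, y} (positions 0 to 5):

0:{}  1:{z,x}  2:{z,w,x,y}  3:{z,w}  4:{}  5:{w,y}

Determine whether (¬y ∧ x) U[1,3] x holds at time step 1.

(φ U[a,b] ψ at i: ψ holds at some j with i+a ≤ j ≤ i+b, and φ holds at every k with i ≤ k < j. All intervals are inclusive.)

Holds

Need some j in [2,4] with x, and (¬y ∧ x) at every k in [1,j-1].
  j=2: x holds; (¬y ∧ x) holds at every k in [1,1] → satisfied.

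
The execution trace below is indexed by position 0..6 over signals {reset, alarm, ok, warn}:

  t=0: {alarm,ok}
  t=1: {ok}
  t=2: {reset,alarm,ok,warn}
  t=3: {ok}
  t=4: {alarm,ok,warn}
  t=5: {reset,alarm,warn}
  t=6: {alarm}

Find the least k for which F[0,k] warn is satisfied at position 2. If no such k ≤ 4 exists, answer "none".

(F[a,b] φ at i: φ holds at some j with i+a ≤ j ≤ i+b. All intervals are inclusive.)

Scan j = 2,3,… for warn:
  j=2: holds
First hit at j=2, so smallest k = 2-2 = 0.

0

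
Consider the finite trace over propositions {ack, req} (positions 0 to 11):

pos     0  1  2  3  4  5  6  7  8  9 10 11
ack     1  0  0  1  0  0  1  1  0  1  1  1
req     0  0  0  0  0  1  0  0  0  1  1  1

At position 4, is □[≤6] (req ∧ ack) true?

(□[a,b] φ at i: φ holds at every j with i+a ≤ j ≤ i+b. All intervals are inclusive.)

No

Check (req ∧ ack) at every j in [4,10]:
  j=4: false
  j=5: false
  j=6: false
  j=7: false
  j=8: false
  j=9: true
  j=10: true
Fails at j=4 → formula fails.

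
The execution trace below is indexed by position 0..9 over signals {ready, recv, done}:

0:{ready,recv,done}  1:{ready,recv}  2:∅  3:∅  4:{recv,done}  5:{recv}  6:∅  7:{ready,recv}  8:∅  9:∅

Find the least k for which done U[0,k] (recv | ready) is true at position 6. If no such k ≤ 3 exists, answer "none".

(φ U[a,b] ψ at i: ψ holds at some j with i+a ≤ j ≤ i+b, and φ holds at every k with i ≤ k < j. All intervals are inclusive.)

Need earliest j ≥ 6 with (recv | ready), and done at every k in [6,j-1].
  j=6: rhs fails.
  j=7: rhs holds but lhs fails at k=6.
  j=8: rhs fails.
  j=9: rhs fails.
No witness within the range → none.

none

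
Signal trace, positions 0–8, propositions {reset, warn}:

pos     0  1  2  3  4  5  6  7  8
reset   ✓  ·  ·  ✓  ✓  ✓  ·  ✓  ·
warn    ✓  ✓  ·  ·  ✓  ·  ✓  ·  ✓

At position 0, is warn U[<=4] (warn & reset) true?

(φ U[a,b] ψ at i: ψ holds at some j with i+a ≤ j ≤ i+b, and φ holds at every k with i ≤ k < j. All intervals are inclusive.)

Need some j in [0,4] with (warn & reset), and warn at every k in [0,j-1].
  j=0: (warn & reset) holds; no prefix to check → satisfied.

True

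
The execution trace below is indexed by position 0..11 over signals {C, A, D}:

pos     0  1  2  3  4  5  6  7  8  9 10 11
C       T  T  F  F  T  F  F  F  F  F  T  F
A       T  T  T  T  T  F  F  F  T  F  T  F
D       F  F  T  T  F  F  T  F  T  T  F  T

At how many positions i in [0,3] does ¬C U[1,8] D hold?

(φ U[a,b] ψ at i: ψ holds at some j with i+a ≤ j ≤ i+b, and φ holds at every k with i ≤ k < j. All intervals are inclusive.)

Evaluate at each i in [0,3]:
  i=0: ✗ (lhs fails at k=0 before rhs at j=2)
  i=1: ✗ (lhs fails at k=1 before rhs at j=2)
  i=2: ✓ (rhs at j=3; lhs holds on [2,2])
  i=3: ✗ (lhs fails at k=4 before rhs at j=6)
Positions where it holds: {2} → 1.

1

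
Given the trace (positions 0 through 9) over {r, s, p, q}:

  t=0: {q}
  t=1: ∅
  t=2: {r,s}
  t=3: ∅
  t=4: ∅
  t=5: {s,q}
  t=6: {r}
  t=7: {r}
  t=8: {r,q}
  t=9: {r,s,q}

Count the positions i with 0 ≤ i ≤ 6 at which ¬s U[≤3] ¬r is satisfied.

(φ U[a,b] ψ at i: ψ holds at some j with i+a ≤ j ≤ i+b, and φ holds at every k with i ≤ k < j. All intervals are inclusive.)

5

Evaluate at each i in [0,6]:
  i=0: ✓ (rhs at j=0)
  i=1: ✓ (rhs at j=1)
  i=2: ✗ (lhs fails at k=2 before rhs at j=3)
  i=3: ✓ (rhs at j=3)
  i=4: ✓ (rhs at j=4)
  i=5: ✓ (rhs at j=5)
  i=6: ✗ (no rhs in [6,9])
Positions where it holds: {0, 1, 3, 4, 5} → 5.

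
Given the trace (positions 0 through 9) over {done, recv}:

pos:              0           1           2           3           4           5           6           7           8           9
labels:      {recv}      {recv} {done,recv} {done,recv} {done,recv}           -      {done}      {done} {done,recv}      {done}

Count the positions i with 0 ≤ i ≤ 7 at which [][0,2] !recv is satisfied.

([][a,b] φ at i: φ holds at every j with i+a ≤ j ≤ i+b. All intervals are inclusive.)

Evaluate at each i in [0,7]:
  i=0: ✗ (fails at j=0)
  i=1: ✗ (fails at j=1)
  i=2: ✗ (fails at j=2)
  i=3: ✗ (fails at j=3)
  i=4: ✗ (fails at j=4)
  i=5: ✓ (all of [5,7])
  i=6: ✗ (fails at j=8)
  i=7: ✗ (fails at j=8)
Positions where it holds: {5} → 1.

1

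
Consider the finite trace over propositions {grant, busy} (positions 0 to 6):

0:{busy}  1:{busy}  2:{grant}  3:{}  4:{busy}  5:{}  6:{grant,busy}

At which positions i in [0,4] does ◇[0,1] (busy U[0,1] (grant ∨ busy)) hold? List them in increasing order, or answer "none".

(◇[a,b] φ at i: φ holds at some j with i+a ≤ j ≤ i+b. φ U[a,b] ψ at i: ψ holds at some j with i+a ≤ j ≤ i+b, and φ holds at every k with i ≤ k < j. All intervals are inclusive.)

0, 1, 2, 3, 4

Evaluate at each i in [0,4]:
  i=0: ✓ (witness j=0)
  i=1: ✓ (witness j=1)
  i=2: ✓ (witness j=2)
  i=3: ✓ (witness j=4)
  i=4: ✓ (witness j=4)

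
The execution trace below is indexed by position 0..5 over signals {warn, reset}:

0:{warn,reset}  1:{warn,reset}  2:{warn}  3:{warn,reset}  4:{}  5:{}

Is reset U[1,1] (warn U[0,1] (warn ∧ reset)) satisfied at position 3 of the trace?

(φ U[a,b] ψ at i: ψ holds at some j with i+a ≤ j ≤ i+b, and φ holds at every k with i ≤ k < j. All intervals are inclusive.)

Need some j in [4,4] with (warn U[0,1] (warn ∧ reset)), and reset at every k in [3,j-1].
  j=4: (warn U[0,1] (warn ∧ reset)) — fails.
No j in the window works → until fails.

No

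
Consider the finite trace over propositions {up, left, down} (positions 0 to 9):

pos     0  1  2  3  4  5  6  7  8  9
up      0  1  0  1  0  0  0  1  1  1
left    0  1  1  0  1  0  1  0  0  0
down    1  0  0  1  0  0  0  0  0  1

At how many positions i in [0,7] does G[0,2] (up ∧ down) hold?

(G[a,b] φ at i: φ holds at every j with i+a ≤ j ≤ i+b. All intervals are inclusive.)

Evaluate at each i in [0,7]:
  i=0: ✗ (fails at j=0)
  i=1: ✗ (fails at j=1)
  i=2: ✗ (fails at j=2)
  i=3: ✗ (fails at j=4)
  i=4: ✗ (fails at j=4)
  i=5: ✗ (fails at j=5)
  i=6: ✗ (fails at j=6)
  i=7: ✗ (fails at j=7)
Positions where it holds: {} → 0.

0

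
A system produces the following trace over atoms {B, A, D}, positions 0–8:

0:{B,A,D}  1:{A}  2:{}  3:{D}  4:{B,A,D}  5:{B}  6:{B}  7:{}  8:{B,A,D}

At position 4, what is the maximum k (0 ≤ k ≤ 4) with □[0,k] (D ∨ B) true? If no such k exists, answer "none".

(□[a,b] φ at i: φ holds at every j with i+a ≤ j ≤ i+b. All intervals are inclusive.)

(D ∨ B) must hold from j=4 onward; find where it first fails.
  j=4: holds
  j=5: holds
  j=6: holds
  j=7: fails
Holds on [4,6], so largest k = 2.

2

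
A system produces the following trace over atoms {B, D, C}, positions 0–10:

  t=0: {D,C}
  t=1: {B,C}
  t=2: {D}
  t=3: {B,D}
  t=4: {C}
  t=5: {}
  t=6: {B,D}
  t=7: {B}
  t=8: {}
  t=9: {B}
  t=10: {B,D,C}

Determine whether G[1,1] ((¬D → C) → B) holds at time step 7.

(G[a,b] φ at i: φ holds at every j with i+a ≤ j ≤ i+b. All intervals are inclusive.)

Check ((¬D → C) → B) at every j in [8,8]:
  j=8: antecedent false → ✓
All positions satisfy it → formula holds.

Holds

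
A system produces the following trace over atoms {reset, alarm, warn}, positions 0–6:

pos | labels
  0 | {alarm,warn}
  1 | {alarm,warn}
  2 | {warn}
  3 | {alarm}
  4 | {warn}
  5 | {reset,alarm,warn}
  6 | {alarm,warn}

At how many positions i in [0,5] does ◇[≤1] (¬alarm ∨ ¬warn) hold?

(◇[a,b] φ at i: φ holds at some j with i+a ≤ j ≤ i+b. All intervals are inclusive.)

4

Evaluate at each i in [0,5]:
  i=0: ✗ (none in [0,1])
  i=1: ✓ (witness j=2)
  i=2: ✓ (witness j=2)
  i=3: ✓ (witness j=3)
  i=4: ✓ (witness j=4)
  i=5: ✗ (none in [5,6])
Positions where it holds: {1, 2, 3, 4} → 4.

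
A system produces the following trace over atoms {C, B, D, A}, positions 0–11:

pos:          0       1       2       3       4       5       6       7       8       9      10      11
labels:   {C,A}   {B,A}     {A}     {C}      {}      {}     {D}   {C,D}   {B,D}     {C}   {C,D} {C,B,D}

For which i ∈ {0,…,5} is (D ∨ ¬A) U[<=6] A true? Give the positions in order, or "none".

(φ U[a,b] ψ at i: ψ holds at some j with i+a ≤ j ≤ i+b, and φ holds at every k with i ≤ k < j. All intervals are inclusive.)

Evaluate at each i in [0,5]:
  i=0: ✓ (rhs at j=0)
  i=1: ✓ (rhs at j=1)
  i=2: ✓ (rhs at j=2)
  i=3: ✗ (no rhs in [3,9])
  i=4: ✗ (no rhs in [4,10])
  i=5: ✗ (no rhs in [5,11])

0, 1, 2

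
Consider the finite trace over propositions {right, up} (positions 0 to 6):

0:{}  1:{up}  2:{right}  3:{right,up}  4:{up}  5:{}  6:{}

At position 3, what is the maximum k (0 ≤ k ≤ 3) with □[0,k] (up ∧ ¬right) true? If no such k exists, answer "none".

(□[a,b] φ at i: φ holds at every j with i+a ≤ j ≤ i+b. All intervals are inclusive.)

(up ∧ ¬right) must hold from j=3 onward; find where it first fails.
  j=3: fails → no k works.

none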